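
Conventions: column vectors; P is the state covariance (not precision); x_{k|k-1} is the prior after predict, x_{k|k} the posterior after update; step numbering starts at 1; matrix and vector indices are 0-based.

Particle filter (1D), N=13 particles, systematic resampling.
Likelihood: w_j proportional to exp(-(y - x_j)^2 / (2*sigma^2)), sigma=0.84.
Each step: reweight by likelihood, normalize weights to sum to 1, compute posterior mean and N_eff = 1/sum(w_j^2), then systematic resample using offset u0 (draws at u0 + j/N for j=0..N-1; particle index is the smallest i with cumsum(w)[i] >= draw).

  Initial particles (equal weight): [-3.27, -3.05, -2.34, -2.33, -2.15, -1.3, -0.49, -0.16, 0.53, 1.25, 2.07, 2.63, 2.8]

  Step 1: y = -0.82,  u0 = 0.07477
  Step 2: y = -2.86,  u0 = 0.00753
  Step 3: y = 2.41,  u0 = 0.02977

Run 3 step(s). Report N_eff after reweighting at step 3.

step 1: w=[0.0040, 0.0083, 0.0547, 0.0559, 0.0802, 0.2387, 0.2602, 0.2064, 0.0773, 0.0135, 0.0008, 0.0001, 0.0000]  mean=-0.8802  Neff=5.3739  idx=[3, 4, 5, 5, 5, 6, 6, 6, 6, 7, 7, 8, 9]
step 2: w=[0.3829, 0.3269, 0.0833, 0.0833, 0.0833, 0.0087, 0.0087, 0.0087, 0.0087, 0.0027, 0.0027, 0.0001, 0.0000]  mean=-1.9376  Neff=3.6420  idx=[0, 0, 0, 0, 0, 1, 1, 1, 1, 1, 2, 3, 4]
step 3: w=[0.0007, 0.0007, 0.0007, 0.0007, 0.0007, 0.0023, 0.0023, 0.0023, 0.0023, 0.0023, 0.3284, 0.3284, 0.3284]  mean=-1.3131  Neff=3.0900  idx=[10, 10, 10, 10, 10, 11, 11, 11, 11, 12, 12, 12, 12]

N_eff = 3.0900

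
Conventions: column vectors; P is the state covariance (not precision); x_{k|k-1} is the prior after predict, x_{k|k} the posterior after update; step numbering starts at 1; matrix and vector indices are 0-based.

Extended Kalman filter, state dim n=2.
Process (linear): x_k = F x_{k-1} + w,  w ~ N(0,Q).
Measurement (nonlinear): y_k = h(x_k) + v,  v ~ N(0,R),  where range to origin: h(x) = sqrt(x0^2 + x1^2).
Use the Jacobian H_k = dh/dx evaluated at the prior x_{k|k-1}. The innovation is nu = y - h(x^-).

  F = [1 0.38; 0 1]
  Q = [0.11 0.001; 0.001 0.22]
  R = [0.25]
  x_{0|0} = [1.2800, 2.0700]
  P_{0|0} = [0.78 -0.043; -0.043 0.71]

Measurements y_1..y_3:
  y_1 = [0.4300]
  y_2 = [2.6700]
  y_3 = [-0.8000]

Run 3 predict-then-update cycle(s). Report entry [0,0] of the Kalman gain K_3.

step 1: x^-=[2.0666, 2.0700]  P^-=[0.9598 0.2278; 0.2278 0.9300]  H_jac=[0.7065 0.7077]  S=[1.4227]  K=[0.5900; 0.5757]  nu=[-2.4950]  x^+=[0.5946, 0.6335]  P^+=[0.4646 -0.2555; -0.2555 0.4584]
step 2: x^-=[0.8353, 0.6335]  P^-=[0.4467 -0.0803; -0.0803 0.6784]  H_jac=[0.7968 0.6043]  S=[0.7040]  K=[0.4366; 0.4915]  nu=[1.6216]  x^+=[1.5434, 1.4305]  P^+=[0.3125 -0.2313; -0.2313 0.5084]
step 3: x^-=[2.0870, 1.4305]  P^-=[0.3200 -0.0372; -0.0372 0.7284]  H_jac=[0.8248 0.5654]  S=[0.6659]  K=[0.3649; 0.5724]  nu=[-3.3302]  x^+=[0.8719, -0.4756]  P^+=[0.2314 -0.1762; -0.1762 0.5102]

K[0,0] = 0.3649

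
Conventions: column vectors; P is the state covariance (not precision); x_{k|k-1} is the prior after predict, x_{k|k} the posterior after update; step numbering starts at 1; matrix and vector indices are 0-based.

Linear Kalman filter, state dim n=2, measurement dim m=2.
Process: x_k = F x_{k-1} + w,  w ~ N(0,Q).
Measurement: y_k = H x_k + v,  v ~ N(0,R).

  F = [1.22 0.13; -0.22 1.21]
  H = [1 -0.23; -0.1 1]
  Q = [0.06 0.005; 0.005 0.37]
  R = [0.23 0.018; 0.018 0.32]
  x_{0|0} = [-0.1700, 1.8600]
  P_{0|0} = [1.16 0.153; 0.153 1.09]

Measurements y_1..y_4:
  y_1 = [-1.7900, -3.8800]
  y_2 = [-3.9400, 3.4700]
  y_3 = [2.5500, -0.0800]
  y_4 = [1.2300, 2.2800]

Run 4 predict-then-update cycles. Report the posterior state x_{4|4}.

x_post = [0.8219, 1.5969]

step 1: x^-=[0.0344, 2.2880]  P^-=[1.8535 0.0866; 0.0866 1.9406]  S=[2.1463 -0.5251; -0.5251 2.2618]  K=[0.8944 0.1640; 0.0439 0.8643]  nu=[-1.2982, -6.1646]  x^+=[-2.1376, -3.0972]  P^+=[0.2297 0.0915; 0.0915 0.2865]
step 2: x^-=[-3.0105, -3.2773]  P^-=[0.4358 0.1209; 0.1209 0.7519]  S=[0.6499 -0.0748; -0.0748 1.0521]  K=[0.6414 0.1191; 0.0009 0.7033]  nu=[-1.6833, 6.4462]  x^+=[-3.3222, 1.2545]  P^+=[0.1649 0.0662; 0.0662 0.2317]
step 3: x^-=[-3.8901, 2.2488]  P^-=[0.3303 0.0930; 0.0930 0.6820]  S=[0.5536 -0.0768; -0.0768 0.9867]  K=[0.5726 0.1053; -0.0211 0.6801]  nu=[6.9573, -2.7178]  x^+=[-0.1923, 0.2538]  P^+=[0.1471 0.0587; 0.0587 0.2231]
step 4: x^-=[-0.2016, 0.3494]  P^-=[0.3013 0.0856; 0.0856 0.6725]  S=[0.5275 -0.0792; -0.0792 0.9784]  K=[0.5491 0.1012; -0.0294 0.6762]  nu=[1.5120, 1.9105]  x^+=[0.8219, 1.5969]  P^+=[0.1411 0.0564; 0.0564 0.2215]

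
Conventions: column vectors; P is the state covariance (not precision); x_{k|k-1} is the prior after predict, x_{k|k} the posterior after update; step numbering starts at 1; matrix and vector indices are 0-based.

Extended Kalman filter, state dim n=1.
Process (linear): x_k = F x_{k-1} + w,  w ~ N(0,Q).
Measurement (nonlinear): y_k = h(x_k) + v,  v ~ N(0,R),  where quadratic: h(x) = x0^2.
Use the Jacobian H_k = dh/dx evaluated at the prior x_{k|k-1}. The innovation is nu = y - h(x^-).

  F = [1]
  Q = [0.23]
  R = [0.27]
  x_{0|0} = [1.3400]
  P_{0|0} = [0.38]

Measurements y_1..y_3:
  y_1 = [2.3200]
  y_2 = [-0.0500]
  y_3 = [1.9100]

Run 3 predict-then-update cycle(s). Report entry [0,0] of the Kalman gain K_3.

K[0,0] = 0.4375

step 1: x^-=[1.3400]  P^-=[0.6100]  H_jac=[2.6800]  S=[4.6513]  K=[0.3515]  nu=[0.5244]  x^+=[1.5243]  P^+=[0.0354]
step 2: x^-=[1.5243]  P^-=[0.2654]  H_jac=[3.0486]  S=[2.7368]  K=[0.2957]  nu=[-2.3735]  x^+=[0.8226]  P^+=[0.0262]
step 3: x^-=[0.8226]  P^-=[0.2562]  H_jac=[1.6451]  S=[0.9634]  K=[0.4375]  nu=[1.2334]  x^+=[1.3622]  P^+=[0.0718]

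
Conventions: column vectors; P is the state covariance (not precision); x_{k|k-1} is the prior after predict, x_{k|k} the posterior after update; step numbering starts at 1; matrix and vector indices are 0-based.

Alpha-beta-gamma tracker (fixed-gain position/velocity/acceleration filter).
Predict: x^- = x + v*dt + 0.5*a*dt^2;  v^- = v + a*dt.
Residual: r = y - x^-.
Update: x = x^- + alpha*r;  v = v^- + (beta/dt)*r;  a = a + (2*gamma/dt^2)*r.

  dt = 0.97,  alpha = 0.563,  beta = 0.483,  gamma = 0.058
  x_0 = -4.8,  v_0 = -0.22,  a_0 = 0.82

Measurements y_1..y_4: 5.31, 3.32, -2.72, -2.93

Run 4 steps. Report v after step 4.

step 1: x_pred=-4.6276  r=9.9376  x^+=0.9673  v^+=5.5237  a^+=2.0452
step 2: x_pred=7.2874  r=-3.9674  x^+=5.0538  v^+=5.5320  a^+=1.5560
step 3: x_pred=11.1519  r=-13.8719  x^+=3.3420  v^+=0.1340  a^+=-0.1542
step 4: x_pred=3.3995  r=-6.3295  x^+=-0.1640  v^+=-3.1672  a^+=-0.9345

v_post = -3.1672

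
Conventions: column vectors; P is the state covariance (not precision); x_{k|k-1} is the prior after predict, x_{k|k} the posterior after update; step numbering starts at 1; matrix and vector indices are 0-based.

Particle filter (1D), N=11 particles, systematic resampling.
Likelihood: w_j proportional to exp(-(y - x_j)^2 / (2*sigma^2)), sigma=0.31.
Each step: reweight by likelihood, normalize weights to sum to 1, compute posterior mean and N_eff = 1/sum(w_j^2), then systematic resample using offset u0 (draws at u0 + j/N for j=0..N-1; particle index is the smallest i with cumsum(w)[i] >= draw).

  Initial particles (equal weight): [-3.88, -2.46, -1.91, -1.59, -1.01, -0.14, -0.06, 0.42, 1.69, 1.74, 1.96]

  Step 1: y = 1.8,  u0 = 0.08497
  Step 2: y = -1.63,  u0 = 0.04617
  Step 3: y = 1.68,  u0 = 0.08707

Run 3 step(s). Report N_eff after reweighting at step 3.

step 1: w=[0.0000, 0.0000, 0.0000, 0.0000, 0.0000, 0.0000, 0.0000, 0.0000, 0.3359, 0.3510, 0.3131]  mean=1.7921  Neff=2.9935  idx=[8, 8, 8, 9, 9, 9, 9, 10, 10, 10, 10]
step 2: w=[0.2701, 0.2701, 0.2701, 0.0474, 0.0474, 0.0474, 0.0474, 0.0000, 0.0000, 0.0000, 0.0000]  mean=1.6995  Neff=4.3883  idx=[0, 0, 0, 1, 1, 1, 2, 2, 2, 4, 6]
step 3: w=[0.0912, 0.0912, 0.0912, 0.0912, 0.0912, 0.0912, 0.0912, 0.0912, 0.0912, 0.0896, 0.0896]  mean=1.6990  Neff=10.9995  idx=[0, 1, 2, 3, 4, 5, 6, 7, 8, 9, 10]

N_eff = 10.9995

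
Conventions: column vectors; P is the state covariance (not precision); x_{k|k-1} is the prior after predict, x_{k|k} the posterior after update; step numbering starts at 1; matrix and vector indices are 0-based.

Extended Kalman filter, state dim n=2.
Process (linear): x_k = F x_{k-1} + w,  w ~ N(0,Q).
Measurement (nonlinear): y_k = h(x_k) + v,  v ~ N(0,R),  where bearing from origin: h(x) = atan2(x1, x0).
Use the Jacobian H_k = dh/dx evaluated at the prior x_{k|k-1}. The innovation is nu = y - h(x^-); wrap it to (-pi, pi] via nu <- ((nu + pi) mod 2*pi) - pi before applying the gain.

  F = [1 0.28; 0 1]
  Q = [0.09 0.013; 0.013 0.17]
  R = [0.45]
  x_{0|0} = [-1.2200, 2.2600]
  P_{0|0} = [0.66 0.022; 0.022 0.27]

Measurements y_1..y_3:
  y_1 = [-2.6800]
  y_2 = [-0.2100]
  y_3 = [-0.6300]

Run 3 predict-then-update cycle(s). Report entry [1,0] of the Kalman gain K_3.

step 1: x^-=[-0.5872, 2.2600]  P^-=[0.7835 0.1106; 0.1106 0.4400]  H_jac=[-0.4145 -0.1077]  S=[0.5996]  K=[-0.5615; -0.1555]  nu=[1.7782]  x^+=[-1.5856, 1.9835]  P^+=[0.5945 0.0583; 0.0583 0.4255]
step 2: x^-=[-1.0303, 1.9835]  P^-=[0.7504 0.1904; 0.1904 0.5955]  H_jac=[-0.3970 -0.2062]  S=[0.6248]  K=[-0.5397; -0.3175]  nu=[-2.2599]  x^+=[0.1894, 2.7011]  P^+=[0.5684 0.0833; 0.0833 0.5325]
step 3: x^-=[0.9457, 2.7011]  P^-=[0.7468 0.2454; 0.2454 0.7025]  H_jac=[-0.3298 0.1155]  S=[0.5219]  K=[-0.4176; 0.0003]  nu=[-1.8640]  x^+=[1.7242, 2.7005]  P^+=[0.6558 0.2455; 0.2455 0.7025]

K[1,0] = 0.0003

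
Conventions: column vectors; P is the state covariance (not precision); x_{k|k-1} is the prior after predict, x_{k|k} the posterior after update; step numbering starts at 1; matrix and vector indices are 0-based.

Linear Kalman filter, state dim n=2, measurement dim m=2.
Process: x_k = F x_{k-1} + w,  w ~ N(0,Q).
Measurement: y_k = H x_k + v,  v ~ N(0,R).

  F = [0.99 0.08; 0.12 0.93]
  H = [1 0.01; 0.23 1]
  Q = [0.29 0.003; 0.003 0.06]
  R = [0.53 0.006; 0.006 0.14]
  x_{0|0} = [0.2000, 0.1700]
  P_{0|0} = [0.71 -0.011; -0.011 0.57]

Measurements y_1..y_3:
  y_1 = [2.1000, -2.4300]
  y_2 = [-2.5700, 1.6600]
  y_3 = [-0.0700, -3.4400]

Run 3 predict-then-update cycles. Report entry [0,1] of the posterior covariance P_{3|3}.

P_post[0,1] = -0.0234

step 1: x^-=[0.2116, 0.1821]  P^-=[0.9878 0.1195; 0.1195 0.5608]  S=[1.5202 0.3586; 0.3586 0.8080]  K=[0.6136 0.1568; -0.0999 0.7724]  nu=[1.8866, -2.6608]  x^+=[0.9519, -2.0614]  P^+=[0.3266 -0.0495; -0.0495 0.1189]
step 2: x^-=[0.7775, -1.8029]  P^-=[0.6030 0.0046; 0.0046 0.1565]  S=[1.1332 0.1509; 0.1509 0.3305]  K=[0.5052 0.2030; -0.0618 0.5049]  nu=[-3.3295, 3.2841]  x^+=[-0.2380, 0.0610]  P^+=[0.2693 -0.0305; -0.0305 0.0773]
step 3: x^-=[-0.2308, 0.0282]  P^-=[0.5496 0.0124; 0.0124 0.1240]  S=[1.0798 0.1461; 0.1461 0.2987]  K=[0.4778 0.2310; -0.0480 0.4479]  nu=[0.1605, -3.4151]  x^+=[-0.9429, -1.5093]  P^+=[0.2549 -0.0234; -0.0234 0.0678]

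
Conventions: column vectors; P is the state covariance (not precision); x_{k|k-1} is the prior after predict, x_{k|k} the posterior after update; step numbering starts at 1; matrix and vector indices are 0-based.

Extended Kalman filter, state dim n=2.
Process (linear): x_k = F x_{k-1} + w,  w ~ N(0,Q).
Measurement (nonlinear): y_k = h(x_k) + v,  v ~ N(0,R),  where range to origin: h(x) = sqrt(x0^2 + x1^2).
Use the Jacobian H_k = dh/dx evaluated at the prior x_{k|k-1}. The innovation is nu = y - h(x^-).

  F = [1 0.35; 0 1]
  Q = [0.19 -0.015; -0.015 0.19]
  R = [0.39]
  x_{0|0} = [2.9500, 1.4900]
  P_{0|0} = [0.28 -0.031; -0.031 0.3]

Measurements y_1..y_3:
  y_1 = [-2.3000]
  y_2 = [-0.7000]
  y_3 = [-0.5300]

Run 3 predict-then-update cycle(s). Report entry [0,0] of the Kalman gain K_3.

K[0,0] = -0.3442

step 1: x^-=[3.4715, 1.4900]  P^-=[0.4850 0.0590; 0.0590 0.4900]  H_jac=[0.9189 0.3944]  S=[0.9186]  K=[0.5106; 0.2694]  nu=[-6.0778]  x^+=[0.3684, -0.1474]  P^+=[0.2456 -0.0674; -0.0674 0.4233]
step 2: x^-=[0.3168, -0.1474]  P^-=[0.4403 0.0658; 0.0658 0.6133]  H_jac=[0.9066 -0.4219]  S=[0.8108]  K=[0.4581; -0.2456]  nu=[-1.0494]  x^+=[-0.1640, 0.1103]  P^+=[0.2701 0.1570; 0.1570 0.5644]
step 3: x^-=[-0.1254, 0.1103]  P^-=[0.6392 0.3396; 0.3396 0.7544]  H_jac=[-0.7508 0.6605]  S=[0.7427]  K=[-0.3442; 0.3277]  nu=[-0.6970]  x^+=[0.1145, -0.1181]  P^+=[0.5512 0.4233; 0.4233 0.6747]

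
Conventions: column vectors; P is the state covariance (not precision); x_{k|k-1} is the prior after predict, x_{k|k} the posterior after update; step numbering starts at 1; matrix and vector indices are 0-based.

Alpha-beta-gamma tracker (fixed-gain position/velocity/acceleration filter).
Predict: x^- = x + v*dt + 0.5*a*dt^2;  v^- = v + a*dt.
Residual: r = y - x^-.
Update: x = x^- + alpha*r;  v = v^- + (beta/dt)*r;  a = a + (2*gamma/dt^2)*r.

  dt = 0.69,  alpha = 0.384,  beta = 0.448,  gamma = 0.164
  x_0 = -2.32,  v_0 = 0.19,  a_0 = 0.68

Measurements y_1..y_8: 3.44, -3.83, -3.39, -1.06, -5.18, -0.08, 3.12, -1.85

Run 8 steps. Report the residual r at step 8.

resid = -6.8244

step 1: x_pred=-2.0270  r=5.4670  x^+=0.0723  v^+=4.2088  a^+=4.4464
step 2: x_pred=4.0349  r=-7.8649  x^+=1.0147  v^+=2.1704  a^+=-0.9719
step 3: x_pred=2.2809  r=-5.6709  x^+=0.1033  v^+=-2.1823  a^+=-4.8788
step 4: x_pred=-2.5639  r=1.5039  x^+=-1.9864  v^+=-4.5722  a^+=-3.8428
step 5: x_pred=-6.0560  r=0.8760  x^+=-5.7196  v^+=-6.6550  a^+=-3.2393
step 6: x_pred=-11.0826  r=11.0026  x^+=-6.8576  v^+=-1.7463  a^+=4.3408
step 7: x_pred=-7.0293  r=10.1493  x^+=-3.1319  v^+=7.8385  a^+=11.3329
step 8: x_pred=4.9744  r=-6.8244  x^+=2.3538  v^+=11.2273  a^+=6.6314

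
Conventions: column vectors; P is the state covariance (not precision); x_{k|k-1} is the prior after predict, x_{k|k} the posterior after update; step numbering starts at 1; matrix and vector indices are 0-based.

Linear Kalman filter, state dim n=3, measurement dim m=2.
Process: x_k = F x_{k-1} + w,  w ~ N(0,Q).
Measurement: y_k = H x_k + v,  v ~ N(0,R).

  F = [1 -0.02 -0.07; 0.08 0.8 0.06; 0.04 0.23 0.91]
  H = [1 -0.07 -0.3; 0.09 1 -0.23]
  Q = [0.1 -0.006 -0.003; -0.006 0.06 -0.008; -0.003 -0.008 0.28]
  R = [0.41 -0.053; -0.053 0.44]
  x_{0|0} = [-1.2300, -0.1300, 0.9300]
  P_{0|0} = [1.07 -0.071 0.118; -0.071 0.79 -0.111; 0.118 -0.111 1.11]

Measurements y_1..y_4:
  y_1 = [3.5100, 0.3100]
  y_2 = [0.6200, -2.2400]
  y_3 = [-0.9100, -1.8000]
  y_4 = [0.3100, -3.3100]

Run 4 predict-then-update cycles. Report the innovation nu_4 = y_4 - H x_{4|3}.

step 1: x^-=[-1.2925, -0.1466, 0.7672]  P^-=[1.1618 0.0184 0.0600; 0.0184 0.5578 0.1243; 0.0600 0.1243 1.2035]  S=[1.6494 0.0631; 0.0631 1.0145]  K=[0.6902 0.0647; -0.0553 0.5267; -0.1827 -0.1336]  nu=[5.0224, 0.7494]  x^+=[2.2222, -0.0296, -0.2503]  P^+=[0.3662 0.0241 0.2833; 0.0241 0.2750 0.1847; 0.2833 0.1847 1.1273]
step 2: x^-=[2.2404, 0.1391, -0.1457]  P^-=[0.4317 0.0382 0.1948; 0.0382 0.2659 0.2648; 0.1948 0.2648 1.3270]  S=[0.8514 -0.0285; -0.0285 0.6566]  K=[0.4376 0.0681; -0.0598 0.3149; -0.2621 -0.0462]  nu=[-1.6543, -2.6142]  x^+=[1.3383, -0.5852, 0.4086]  P^+=[0.2674 0.0502 0.2934; 0.0502 0.1967 0.2588; 0.2934 0.2588 1.2678]
step 3: x^-=[1.3214, -0.3366, 0.2908]  P^-=[0.3313 0.0482 0.1949; 0.0482 0.2263 0.3148; 0.1949 0.3148 1.4713]  S=[0.7644 -0.0291; -0.0291 0.6026]  K=[0.3553 0.0722; -0.0714 0.2591; -0.3524 -0.0270]  nu=[-2.1677, -1.5154]  x^+=[0.4419, -0.5744, 1.0957]  P^+=[0.2332 0.0588 0.2907; 0.0588 0.1808 0.2972; 0.2907 0.2972 1.3765]
step 4: x^-=[0.3767, -0.3584, 0.8826]  P^-=[0.2978 0.0497 0.1848; 0.0497 0.2210 0.3465; 0.1848 0.3465 1.5765]  S=[0.7474 -0.0293; -0.0293 0.5888]  K=[0.3224 0.0739; -0.0837 0.2435; -0.4187 -0.0200]  nu=[0.1730, -2.7825]  x^+=[0.2269, -1.0505, 0.8658]  P^+=[0.2182 0.0614 0.2855; 0.0614 0.1797 0.3202; 0.2855 0.3202 1.4457]

innov = [0.1730, -2.7825]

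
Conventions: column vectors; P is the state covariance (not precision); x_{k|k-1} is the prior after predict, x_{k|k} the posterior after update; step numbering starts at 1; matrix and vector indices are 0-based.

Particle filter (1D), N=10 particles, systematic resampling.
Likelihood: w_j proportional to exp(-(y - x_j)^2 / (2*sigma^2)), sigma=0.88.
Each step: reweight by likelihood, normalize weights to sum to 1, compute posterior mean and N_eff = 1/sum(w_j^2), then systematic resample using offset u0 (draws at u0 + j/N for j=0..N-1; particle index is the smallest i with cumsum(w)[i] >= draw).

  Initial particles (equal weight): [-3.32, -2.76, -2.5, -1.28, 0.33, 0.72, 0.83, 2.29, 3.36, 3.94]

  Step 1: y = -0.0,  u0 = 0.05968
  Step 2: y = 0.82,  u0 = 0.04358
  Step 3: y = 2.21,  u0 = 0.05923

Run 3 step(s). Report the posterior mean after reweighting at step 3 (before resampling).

step 1: w=[0.0003, 0.0027, 0.0066, 0.1288, 0.3457, 0.2654, 0.2377, 0.0126, 0.0003, 0.0000]  mean=0.3424  Neff=3.7986  idx=[3, 4, 4, 4, 4, 5, 5, 6, 6, 6]
step 2: w=[0.0068, 0.1011, 0.1011, 0.1011, 0.1011, 0.1173, 0.1173, 0.1180, 0.1180, 0.1180]  mean=0.5875  Neff=9.0696  idx=[1, 2, 3, 4, 5, 6, 6, 7, 8, 9]
step 3: w=[0.0510, 0.0510, 0.0510, 0.0510, 0.1192, 0.1192, 0.1192, 0.1461, 0.1461, 0.1461]  mean=0.6886  Neff=8.5406  idx=[1, 3, 4, 5, 6, 6, 7, 8, 9, 9]

post_mean = 0.6886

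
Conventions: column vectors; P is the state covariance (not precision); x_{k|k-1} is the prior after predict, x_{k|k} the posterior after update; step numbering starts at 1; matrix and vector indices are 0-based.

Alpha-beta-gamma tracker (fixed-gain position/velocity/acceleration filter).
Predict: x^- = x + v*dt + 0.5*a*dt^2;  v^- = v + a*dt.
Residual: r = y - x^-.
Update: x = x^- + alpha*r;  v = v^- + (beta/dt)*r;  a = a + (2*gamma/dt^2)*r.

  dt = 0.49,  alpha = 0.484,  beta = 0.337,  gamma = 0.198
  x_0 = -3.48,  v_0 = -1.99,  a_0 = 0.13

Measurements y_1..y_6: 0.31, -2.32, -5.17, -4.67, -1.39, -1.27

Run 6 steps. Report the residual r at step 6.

resid = 5.2104

step 1: x_pred=-4.4395  r=4.7495  x^+=-2.1407  v^+=1.3402  a^+=7.9634
step 2: x_pred=-0.5280  r=-1.7920  x^+=-1.3953  v^+=4.0098  a^+=5.0079
step 3: x_pred=1.1707  r=-6.3407  x^+=-1.8982  v^+=2.1029  a^+=-5.4498
step 4: x_pred=-1.5221  r=-3.1479  x^+=-3.0457  v^+=-2.7326  a^+=-10.6418
step 5: x_pred=-5.6622  r=4.2722  x^+=-3.5944  v^+=-5.0088  a^+=-3.5956
step 6: x_pred=-6.4804  r=5.2104  x^+=-3.9586  v^+=-3.1872  a^+=4.9980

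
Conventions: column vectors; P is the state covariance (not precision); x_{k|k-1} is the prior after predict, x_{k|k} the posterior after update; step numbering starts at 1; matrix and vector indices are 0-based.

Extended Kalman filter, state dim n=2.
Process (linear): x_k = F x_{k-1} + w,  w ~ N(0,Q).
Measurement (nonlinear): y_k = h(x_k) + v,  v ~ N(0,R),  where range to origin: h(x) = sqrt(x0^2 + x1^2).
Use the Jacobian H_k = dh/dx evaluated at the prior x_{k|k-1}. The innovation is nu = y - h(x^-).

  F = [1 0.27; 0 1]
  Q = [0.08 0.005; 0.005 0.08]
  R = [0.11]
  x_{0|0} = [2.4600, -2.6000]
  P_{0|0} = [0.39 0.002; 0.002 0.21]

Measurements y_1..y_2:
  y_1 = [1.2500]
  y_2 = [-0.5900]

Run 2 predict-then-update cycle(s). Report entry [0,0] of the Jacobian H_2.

H_jac[0,0] = 0.1709

step 1: x^-=[1.7580, -2.6000]  P^-=[0.4864 0.0637; 0.0637 0.2900]  H_jac=[0.5601 -0.8284]  S=[0.4025]  K=[0.5458; -0.5082]  nu=[-1.8886]  x^+=[0.7273, -1.6402]  P^+=[0.3665 0.1753; 0.1753 0.1860]
step 2: x^-=[0.2844, -1.6402]  P^-=[0.5547 0.2306; 0.2306 0.2660]  H_jac=[0.1709 -0.9853]  S=[0.3068]  K=[-0.4315; -0.7259]  nu=[-2.2547]  x^+=[1.2573, -0.0035]  P^+=[0.4976 0.1345; 0.1345 0.1044]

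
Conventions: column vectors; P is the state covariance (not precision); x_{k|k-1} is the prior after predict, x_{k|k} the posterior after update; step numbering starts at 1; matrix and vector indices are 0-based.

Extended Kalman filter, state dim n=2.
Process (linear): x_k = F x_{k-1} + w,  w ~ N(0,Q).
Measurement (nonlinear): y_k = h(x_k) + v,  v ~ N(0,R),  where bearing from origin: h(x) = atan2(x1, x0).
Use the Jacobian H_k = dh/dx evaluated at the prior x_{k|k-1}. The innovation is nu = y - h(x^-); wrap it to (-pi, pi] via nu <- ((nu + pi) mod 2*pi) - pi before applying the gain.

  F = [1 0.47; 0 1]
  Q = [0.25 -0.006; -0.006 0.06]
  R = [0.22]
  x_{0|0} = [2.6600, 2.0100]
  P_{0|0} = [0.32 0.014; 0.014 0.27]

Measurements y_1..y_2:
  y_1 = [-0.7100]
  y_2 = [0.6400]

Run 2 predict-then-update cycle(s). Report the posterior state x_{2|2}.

x_post = [4.6354, 1.7954]

step 1: x^-=[3.6047, 2.0100]  P^-=[0.6428 0.1349; 0.1349 0.3300]  H_jac=[-0.1180 0.2116]  S=[0.2370]  K=[-0.1996; 0.2275]  nu=[-1.2187]  x^+=[3.8479, 1.7328]  P^+=[0.6334 0.1457; 0.1457 0.3177]
step 2: x^-=[4.6623, 1.7328]  P^-=[1.0905 0.2890; 0.2890 0.3777]  H_jac=[-0.0700 0.1885]  S=[0.2311]  K=[-0.0948; 0.2204]  nu=[0.2842]  x^+=[4.6354, 1.7954]  P^+=[1.0884 0.2938; 0.2938 0.3665]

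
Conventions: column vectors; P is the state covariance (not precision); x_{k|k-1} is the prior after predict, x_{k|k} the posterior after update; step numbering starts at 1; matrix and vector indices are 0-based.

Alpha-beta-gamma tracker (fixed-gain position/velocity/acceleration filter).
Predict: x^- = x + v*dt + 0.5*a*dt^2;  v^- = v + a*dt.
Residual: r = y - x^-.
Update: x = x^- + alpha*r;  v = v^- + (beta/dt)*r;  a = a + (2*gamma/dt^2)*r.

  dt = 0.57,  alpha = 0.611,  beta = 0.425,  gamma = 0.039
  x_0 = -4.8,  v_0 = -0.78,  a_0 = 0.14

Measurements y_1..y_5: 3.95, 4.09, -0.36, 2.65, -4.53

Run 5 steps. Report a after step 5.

step 1: x_pred=-5.2219  r=9.1719  x^+=0.3821  v^+=6.1385  a^+=2.3419
step 2: x_pred=4.2615  r=-0.1715  x^+=4.1567  v^+=7.3455  a^+=2.3007
step 3: x_pred=8.7174  r=-9.0774  x^+=3.1711  v^+=1.8887  a^+=0.1215
step 4: x_pred=4.2674  r=-1.6174  x^+=3.2792  v^+=0.7520  a^+=-0.2668
step 5: x_pred=3.6644  r=-8.1944  x^+=-1.3424  v^+=-5.5100  a^+=-2.2341

a_post = -2.2341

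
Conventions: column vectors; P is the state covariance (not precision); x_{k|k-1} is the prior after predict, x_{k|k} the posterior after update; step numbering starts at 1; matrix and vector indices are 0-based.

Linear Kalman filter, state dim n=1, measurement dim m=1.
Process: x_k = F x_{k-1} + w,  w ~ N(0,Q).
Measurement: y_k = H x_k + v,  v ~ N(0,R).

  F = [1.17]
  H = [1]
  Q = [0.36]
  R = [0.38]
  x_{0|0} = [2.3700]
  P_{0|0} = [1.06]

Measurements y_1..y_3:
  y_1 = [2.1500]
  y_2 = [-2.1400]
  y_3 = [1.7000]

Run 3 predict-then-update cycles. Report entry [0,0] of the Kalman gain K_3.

step 1: x^-=[2.7729]  P^-=[1.8110]  S=[2.1910]  K=[0.8266]  nu=[-0.6229]  x^+=[2.2580]  P^+=[0.3141]
step 2: x^-=[2.6419]  P^-=[0.7900]  S=[1.1700]  K=[0.6752]  nu=[-4.7819]  x^+=[-0.5869]  P^+=[0.2566]
step 3: x^-=[-0.6866]  P^-=[0.7112]  S=[1.0912]  K=[0.6518]  nu=[2.3866]  x^+=[0.8689]  P^+=[0.2477]

K[0,0] = 0.6518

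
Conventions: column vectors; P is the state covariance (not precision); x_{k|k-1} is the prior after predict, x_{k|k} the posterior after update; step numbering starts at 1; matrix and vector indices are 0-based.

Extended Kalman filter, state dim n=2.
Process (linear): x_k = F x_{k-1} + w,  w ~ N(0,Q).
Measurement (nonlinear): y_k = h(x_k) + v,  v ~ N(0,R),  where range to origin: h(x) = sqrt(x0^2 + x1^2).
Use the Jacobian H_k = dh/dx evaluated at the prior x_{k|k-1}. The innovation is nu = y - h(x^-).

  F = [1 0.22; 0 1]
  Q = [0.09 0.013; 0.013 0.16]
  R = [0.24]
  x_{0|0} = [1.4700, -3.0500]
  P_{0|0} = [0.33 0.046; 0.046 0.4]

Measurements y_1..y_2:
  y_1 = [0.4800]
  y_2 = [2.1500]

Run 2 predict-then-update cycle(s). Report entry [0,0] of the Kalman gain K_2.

step 1: x^-=[0.7990, -3.0500]  P^-=[0.4596 0.1470; 0.1470 0.5600]  H_jac=[0.2534 -0.9674]  S=[0.7215]  K=[-0.0357; -0.6992]  nu=[-2.6729]  x^+=[0.8943, -1.1811]  P^+=[0.4587 0.1290; 0.1290 0.2073]
step 2: x^-=[0.6345, -1.1811]  P^-=[0.6155 0.1876; 0.1876 0.3673]  H_jac=[0.4733 -0.8809]  S=[0.5064]  K=[0.2488; -0.4635]  nu=[0.8093]  x^+=[0.8359, -1.5562]  P^+=[0.5841 0.2460; 0.2460 0.2585]

K[0,0] = 0.2488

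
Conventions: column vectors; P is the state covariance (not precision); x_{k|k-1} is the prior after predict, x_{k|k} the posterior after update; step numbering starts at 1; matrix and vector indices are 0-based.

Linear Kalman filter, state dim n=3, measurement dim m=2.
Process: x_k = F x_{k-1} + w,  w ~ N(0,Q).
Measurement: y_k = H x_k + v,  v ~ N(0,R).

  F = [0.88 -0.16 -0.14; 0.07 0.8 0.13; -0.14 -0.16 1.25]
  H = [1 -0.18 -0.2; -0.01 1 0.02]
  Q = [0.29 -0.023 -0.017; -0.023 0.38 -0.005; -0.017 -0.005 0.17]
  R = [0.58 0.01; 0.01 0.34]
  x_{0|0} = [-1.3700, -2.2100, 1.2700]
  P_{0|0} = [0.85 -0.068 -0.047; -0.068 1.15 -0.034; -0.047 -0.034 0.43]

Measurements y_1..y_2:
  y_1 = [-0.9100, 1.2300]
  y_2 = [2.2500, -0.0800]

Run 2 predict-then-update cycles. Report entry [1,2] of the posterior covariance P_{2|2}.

step 1: x^-=[-1.0298, -1.6988, 2.1329]  P^-=[1.0153 -0.1732 -0.2061; -0.1732 1.1119 -0.1188; -0.2061 -0.1188 0.9150]  S=[1.8042 -0.3578; -0.3578 1.4511]  K=[0.6069 0.0205; -0.0440 0.7549; -0.2284 -0.1242]  nu=[0.2406, 2.8758]  x^+=[-0.8249, 0.4616, 1.7208]  P^+=[0.3590 0.0162 0.0191; 0.0162 0.2576 -0.0607; 0.0191 -0.0607 0.8188]
step 2: x^-=[-1.0407, 0.5353, 2.1927]  P^-=[0.5786 -0.0275 -0.1677; -0.0275 0.5500 0.0315; -0.1677 0.0315 1.4813]  S=[1.3149 -0.1383; -0.1383 0.8925]  K=[0.4727 0.0323; -0.0366 0.6116; -0.3555 0.0152]  nu=[3.8256, -0.6695]  x^+=[0.7461, -0.0143, 0.8224]  P^+=[0.2881 0.0175 0.0523; 0.0175 0.2082 -0.0241; 0.0523 -0.0241 1.3134]

P_post[1,2] = -0.0241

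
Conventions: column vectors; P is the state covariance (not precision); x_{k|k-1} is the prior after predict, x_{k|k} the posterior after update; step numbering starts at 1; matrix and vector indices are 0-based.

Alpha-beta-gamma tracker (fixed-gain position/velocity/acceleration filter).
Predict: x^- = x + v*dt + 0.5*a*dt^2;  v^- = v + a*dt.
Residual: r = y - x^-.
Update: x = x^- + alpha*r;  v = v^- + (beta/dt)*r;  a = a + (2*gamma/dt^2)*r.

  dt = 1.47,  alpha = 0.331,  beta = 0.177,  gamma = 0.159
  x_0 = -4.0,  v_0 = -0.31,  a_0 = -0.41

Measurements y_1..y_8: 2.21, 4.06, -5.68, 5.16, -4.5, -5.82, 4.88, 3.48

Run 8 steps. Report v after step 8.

v_post = -6.8605

step 1: x_pred=-4.8987  r=7.1087  x^+=-2.5457  v^+=-0.0568  a^+=0.6361
step 2: x_pred=-1.9418  r=6.0018  x^+=0.0448  v^+=1.6010  a^+=1.5194
step 3: x_pred=4.0398  r=-9.7198  x^+=0.8226  v^+=2.6641  a^+=0.0890
step 4: x_pred=4.8350  r=0.3250  x^+=4.9426  v^+=2.8341  a^+=0.1368
step 5: x_pred=9.2564  r=-13.7564  x^+=4.7030  v^+=1.3788  a^+=-1.8876
step 6: x_pred=4.6904  r=-10.5104  x^+=1.2115  v^+=-2.6615  a^+=-3.4343
step 7: x_pred=-6.4116  r=11.2916  x^+=-2.6741  v^+=-6.3504  a^+=-1.7726
step 8: x_pred=-13.9244  r=17.4044  x^+=-8.1635  v^+=-6.8605  a^+=0.7886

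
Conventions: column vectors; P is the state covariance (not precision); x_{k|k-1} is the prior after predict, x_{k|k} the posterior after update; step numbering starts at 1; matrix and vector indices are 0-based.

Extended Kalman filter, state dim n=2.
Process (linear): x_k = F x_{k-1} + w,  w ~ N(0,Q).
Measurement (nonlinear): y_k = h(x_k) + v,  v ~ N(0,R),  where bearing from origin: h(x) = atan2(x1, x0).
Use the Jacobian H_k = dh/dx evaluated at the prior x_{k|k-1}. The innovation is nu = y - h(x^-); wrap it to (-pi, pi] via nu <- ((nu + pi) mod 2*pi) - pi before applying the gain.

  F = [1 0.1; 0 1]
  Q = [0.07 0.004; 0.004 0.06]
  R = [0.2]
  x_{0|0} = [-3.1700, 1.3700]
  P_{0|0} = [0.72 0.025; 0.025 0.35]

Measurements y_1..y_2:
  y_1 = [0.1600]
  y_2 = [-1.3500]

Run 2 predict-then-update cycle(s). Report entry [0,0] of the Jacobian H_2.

H_jac[0,0] = -0.2813

step 1: x^-=[-3.0330, 1.3700]  P^-=[0.7985 0.0640; 0.0640 0.4100]  H_jac=[-0.1237 -0.2738]  S=[0.2473]  K=[-0.4703; -0.4860]  nu=[-2.5573]  x^+=[-1.8304, 2.6129]  P^+=[0.7438 0.0075; 0.0075 0.3516]
step 2: x^-=[-1.5691, 2.6129]  P^-=[0.8188 0.0466; 0.0466 0.4116]  H_jac=[-0.2813 -0.1689]  S=[0.2810]  K=[-0.8478; -0.2941]  nu=[2.8216]  x^+=[-3.9612, 1.7829]  P^+=[0.6169 -0.0234; -0.0234 0.3873]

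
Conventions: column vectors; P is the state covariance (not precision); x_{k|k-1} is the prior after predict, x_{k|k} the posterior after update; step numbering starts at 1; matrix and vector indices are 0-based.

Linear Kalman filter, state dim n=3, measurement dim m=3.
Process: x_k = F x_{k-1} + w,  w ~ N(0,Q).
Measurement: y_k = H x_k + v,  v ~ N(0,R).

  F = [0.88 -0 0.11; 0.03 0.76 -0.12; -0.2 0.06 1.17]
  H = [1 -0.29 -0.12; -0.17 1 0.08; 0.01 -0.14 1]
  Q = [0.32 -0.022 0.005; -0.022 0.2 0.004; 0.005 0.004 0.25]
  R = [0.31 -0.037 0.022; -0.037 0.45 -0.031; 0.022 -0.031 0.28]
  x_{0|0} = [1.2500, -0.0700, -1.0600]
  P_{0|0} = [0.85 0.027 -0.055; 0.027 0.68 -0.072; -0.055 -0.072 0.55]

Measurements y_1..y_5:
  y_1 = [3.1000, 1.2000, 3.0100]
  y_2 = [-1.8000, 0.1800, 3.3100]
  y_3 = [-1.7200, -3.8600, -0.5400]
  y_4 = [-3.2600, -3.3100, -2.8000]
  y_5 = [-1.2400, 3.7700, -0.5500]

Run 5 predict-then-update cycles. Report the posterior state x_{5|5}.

step 1: x^-=[0.9834, 0.1115, -1.4944]  P^-=[0.9742 0.0108 -0.1283; 0.0108 0.6162 -0.1181; -0.1283 -0.1181 1.0543]  S=[1.3675 -0.3760 -0.1672; -0.3760 1.0820 -0.1293; -0.1672 -0.1293 1.3770]  K=[0.7537 0.1112 0.0148; 0.0299 0.5584 -0.0923; -0.0484 0.0650 0.7770]  nu=[1.9696, 1.3752, 4.5102]  x^+=[2.6874, 0.5221, 2.0038]  P^+=[0.2508 0.0624 0.0235; 0.0624 0.2642 -0.0061; 0.0235 -0.0061 0.2134]
step 2: x^-=[2.5854, 0.2370, 1.8383]  P^-=[0.5214 0.0206 0.0153; 0.0206 0.3597 -0.0288; 0.0153 -0.0288 0.5397]  S=[0.8517 -0.2078 -0.0028; -0.2078 0.8161 -0.0694; -0.0028 -0.0694 0.8351]  K=[0.6223 0.0792 0.0297; 0.0109 0.4313 -0.0587; -0.0309 0.0624 0.6564]  nu=[-4.0960, 0.2355, 1.4790]  x^+=[0.0988, 0.2072, 2.9505]  P^+=[0.2065 0.0449 0.0238; 0.0449 0.2033 -0.0015; 0.0238 -0.0015 0.1807]
step 3: x^-=[0.4115, -0.1936, 3.4448]  P^-=[0.4867 0.0085 0.0182; 0.0085 0.3224 -0.0200; 0.0182 -0.0200 0.4939]  S=[0.8202 -0.2043 0.0031; -0.2043 0.7830 -0.0601; 0.0031 -0.0601 0.7863]  K=[0.6043 0.0671 0.0306; 0.0002 0.4039 -0.0519; -0.0300 0.0619 0.6369]  nu=[-1.7743, -3.8720, -4.0160]  x^+=[-1.0433, -1.5491, 0.7004]  P^+=[0.1996 0.0390 0.0232; 0.0390 0.1900 -0.0008; 0.0232 -0.0008 0.1754]
step 4: x^-=[-0.8411, -1.2927, 0.9352]  P^-=[0.4812 0.0046 0.0179; 0.0046 0.3142 -0.0184; 0.0179 -0.0184 0.4868]  S=[0.8164 -0.2054 0.0034; -0.2054 0.7763 -0.0579; 0.0034 -0.0579 0.7785]  K=[0.6010 0.0636 0.0305; -0.0032 0.3973 -0.0505; -0.0302 0.0619 0.6336]  nu=[-2.6815, -2.2351, -3.9078]  x^+=[-2.7141, -1.9749, -1.5981]  P^+=[0.1982 0.0373 0.0230; 0.0373 0.1869 -0.0007; 0.0230 -0.0007 0.1745]
step 5: x^-=[-2.5642, -1.3906, -1.4454]  P^-=[0.4801 0.0035 0.0177; 0.0035 0.3123 -0.0181; 0.0177 -0.0181 0.4857]  S=[0.8158 -0.2058 0.0033; -0.2058 0.7747 -0.0574; 0.0033 -0.0574 0.7773]  K=[0.6003 0.0627 0.0304; -0.0041 0.3957 -0.0502; -0.0303 0.0618 0.6331]  nu=[0.7475, 4.8403, 0.7264]  x^+=[-1.7898, 0.4851, -0.7089]  P^+=[0.1979 0.0369 0.0230; 0.0369 0.1861 -0.0007; 0.0230 -0.0007 0.1743]

x_post = [-1.7898, 0.4851, -0.7089]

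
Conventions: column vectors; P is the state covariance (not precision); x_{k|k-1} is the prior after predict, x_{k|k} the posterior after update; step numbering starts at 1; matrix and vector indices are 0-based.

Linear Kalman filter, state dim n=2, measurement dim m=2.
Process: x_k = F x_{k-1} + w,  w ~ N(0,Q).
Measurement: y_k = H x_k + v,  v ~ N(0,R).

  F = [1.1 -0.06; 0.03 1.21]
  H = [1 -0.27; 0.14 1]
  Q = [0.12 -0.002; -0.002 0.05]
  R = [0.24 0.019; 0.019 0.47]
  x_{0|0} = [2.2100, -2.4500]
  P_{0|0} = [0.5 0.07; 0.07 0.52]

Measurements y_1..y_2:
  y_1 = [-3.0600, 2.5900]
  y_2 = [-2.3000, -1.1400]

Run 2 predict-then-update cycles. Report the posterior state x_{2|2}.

x_post = [-1.9909, 0.2700]

step 1: x^-=[2.5780, -2.8982]  P^-=[0.7176 0.0698; 0.0698 0.8169]  S=[0.9795 -0.0339; -0.0339 1.3205]  K=[0.7185 0.1474; -0.1323 0.6226]  nu=[-6.4205, 5.1273]  x^+=[-1.2795, 1.1439]  P^+=[0.1904 0.0563; 0.0563 0.2822]
step 2: x^-=[-1.4761, 1.3457]  P^-=[0.3440 0.0586; 0.0586 0.4675]  S=[0.5865 -0.0027; -0.0027 0.9606]  K=[0.5601 0.1127; -0.1131 0.4949]  nu=[-0.4606, -2.2790]  x^+=[-1.9909, 0.2700]  P^+=[0.1481 0.0429; 0.0429 0.2244]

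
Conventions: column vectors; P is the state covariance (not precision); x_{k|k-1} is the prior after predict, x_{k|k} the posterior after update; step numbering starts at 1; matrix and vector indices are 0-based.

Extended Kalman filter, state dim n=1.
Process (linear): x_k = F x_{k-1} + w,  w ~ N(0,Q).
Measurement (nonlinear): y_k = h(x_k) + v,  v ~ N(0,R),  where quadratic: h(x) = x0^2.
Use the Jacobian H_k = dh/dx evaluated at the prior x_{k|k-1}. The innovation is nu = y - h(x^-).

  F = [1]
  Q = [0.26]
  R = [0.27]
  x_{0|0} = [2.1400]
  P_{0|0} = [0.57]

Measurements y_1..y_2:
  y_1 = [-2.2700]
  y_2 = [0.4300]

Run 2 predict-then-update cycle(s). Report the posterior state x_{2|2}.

step 1: x^-=[2.1400]  P^-=[0.8300]  H_jac=[4.2800]  S=[15.4743]  K=[0.2296]  nu=[-6.8496]  x^+=[0.5675]  P^+=[0.0145]
step 2: x^-=[0.5675]  P^-=[0.2745]  H_jac=[1.1351]  S=[0.6237]  K=[0.4996]  nu=[0.1079]  x^+=[0.6214]  P^+=[0.1188]

x_post = [0.6214]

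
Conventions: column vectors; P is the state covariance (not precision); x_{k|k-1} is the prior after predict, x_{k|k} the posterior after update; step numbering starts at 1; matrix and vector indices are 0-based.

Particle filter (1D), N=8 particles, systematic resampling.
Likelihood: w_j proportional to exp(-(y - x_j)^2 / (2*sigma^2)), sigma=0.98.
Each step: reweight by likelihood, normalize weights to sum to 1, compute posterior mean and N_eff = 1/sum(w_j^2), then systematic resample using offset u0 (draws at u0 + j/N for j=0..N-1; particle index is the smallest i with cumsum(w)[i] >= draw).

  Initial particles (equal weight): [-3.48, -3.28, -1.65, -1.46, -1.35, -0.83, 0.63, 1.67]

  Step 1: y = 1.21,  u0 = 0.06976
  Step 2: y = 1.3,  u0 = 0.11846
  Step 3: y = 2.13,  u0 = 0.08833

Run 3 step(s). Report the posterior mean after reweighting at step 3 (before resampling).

step 1: w=[0.0000, 0.0000, 0.0074, 0.0127, 0.0172, 0.0596, 0.4369, 0.4662]  mean=0.9504  Neff=2.4255  idx=[5, 6, 6, 6, 7, 7, 7, 7]
step 2: w=[0.0152, 0.1278, 0.1278, 0.1278, 0.1503, 0.1503, 0.1503, 0.1503]  mean=1.2332  Neff=7.1610  idx=[1, 2, 3, 4, 5, 6, 7, 7]
step 3: w=[0.0573, 0.0573, 0.0573, 0.1656, 0.1656, 0.1656, 0.1656, 0.1656]  mean=1.4912  Neff=6.8030  idx=[1, 3, 4, 4, 5, 6, 7, 7]

post_mean = 1.4912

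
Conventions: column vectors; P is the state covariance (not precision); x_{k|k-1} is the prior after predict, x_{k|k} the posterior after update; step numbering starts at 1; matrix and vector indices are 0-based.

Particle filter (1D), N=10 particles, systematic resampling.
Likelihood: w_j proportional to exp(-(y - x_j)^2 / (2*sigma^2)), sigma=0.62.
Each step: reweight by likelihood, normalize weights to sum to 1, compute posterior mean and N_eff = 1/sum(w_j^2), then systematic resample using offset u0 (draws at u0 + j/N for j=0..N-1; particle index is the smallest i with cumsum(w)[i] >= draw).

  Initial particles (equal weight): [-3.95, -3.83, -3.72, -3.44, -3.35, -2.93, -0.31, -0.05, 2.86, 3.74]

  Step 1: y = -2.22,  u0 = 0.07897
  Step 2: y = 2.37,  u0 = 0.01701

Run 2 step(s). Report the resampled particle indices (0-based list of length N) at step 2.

step 1: w=[0.0210, 0.0353, 0.0551, 0.1484, 0.1953, 0.5338, 0.0089, 0.0022, 0.0000, 0.0000]  mean=-3.1545  Neff=2.8582  idx=[2, 3, 4, 4, 5, 5, 5, 5, 5, 5]
step 2: w=[0.0000, 0.0001, 0.0004, 0.0004, 0.1665, 0.1665, 0.1665, 0.1665, 0.1665, 0.1665]  mean=-2.9304  Neff=6.0110  idx=[4, 4, 5, 5, 6, 7, 7, 8, 8, 9]

resampled_idx = [4, 4, 5, 5, 6, 7, 7, 8, 8, 9]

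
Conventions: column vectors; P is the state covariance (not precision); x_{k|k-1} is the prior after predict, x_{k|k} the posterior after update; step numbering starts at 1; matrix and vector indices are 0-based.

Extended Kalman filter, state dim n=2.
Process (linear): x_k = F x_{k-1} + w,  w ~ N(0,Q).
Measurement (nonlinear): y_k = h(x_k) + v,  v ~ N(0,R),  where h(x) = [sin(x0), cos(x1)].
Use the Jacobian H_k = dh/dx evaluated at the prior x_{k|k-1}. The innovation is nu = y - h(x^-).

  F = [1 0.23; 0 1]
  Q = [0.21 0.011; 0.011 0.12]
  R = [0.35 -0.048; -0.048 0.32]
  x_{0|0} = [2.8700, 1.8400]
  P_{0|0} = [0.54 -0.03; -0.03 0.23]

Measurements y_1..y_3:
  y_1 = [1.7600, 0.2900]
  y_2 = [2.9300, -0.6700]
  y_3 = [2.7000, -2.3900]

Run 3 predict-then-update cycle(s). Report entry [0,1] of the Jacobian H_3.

H_jac[0,1] = 0.0000

step 1: x^-=[3.2932, 1.8400]  P^-=[0.7484 0.0339; 0.0339 0.3500]  H_jac=[-0.9885 0.0000; 0.0000 -0.9640]  S=[1.0813 -0.0157; -0.0157 0.6452]  K=[-0.6851 -0.0673; -0.0386 -0.5238]  nu=[1.9110, 0.5560]  x^+=[1.9465, 1.4750]  P^+=[0.2393 -0.0118; -0.0118 0.1720]
step 2: x^-=[2.2857, 1.4750]  P^-=[0.4530 0.0388; 0.0388 0.2920]  H_jac=[-0.6556 0.0000; 0.0000 -0.9954]  S=[0.5447 -0.0227; -0.0227 0.6093]  K=[-0.5487 -0.0838; -0.0667 -0.4795]  nu=[2.1748, -0.7656]  x^+=[1.1565, 1.6972]  P^+=[0.2868 0.0005; 0.0005 0.1509]
step 3: x^-=[1.5469, 1.6972]  P^-=[0.5050 0.0462; 0.0462 0.2709]  H_jac=[0.0239 0.0000; 0.0000 -0.9920]  S=[0.3503 -0.0491; -0.0491 0.5866]  K=[0.0238 -0.0761; -0.0618 -0.4633]  nu=[1.7003, -2.2640]  x^+=[1.7597, 2.6411]  P^+=[0.5012 0.0257; 0.0257 0.1465]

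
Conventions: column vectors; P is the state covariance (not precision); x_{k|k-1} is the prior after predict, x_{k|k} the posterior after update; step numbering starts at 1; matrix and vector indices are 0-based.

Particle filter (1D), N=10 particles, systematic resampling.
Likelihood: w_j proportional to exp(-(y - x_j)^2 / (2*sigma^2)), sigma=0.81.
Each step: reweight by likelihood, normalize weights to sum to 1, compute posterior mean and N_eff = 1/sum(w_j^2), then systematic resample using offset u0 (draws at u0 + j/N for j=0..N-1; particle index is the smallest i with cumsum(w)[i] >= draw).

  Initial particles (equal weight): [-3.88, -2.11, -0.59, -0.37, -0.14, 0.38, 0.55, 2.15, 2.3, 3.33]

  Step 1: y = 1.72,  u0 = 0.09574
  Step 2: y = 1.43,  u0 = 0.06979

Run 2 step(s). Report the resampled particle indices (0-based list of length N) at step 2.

step 1: w=[0.0000, 0.0000, 0.0068, 0.0143, 0.0285, 0.1013, 0.1402, 0.3457, 0.3080, 0.0552]  mean=1.7378  Neff=4.0258  idx=[5, 6, 7, 7, 7, 7, 8, 8, 8, 9]
step 2: w=[0.0795, 0.1021, 0.1241, 0.1241, 0.1241, 0.1241, 0.1035, 0.1035, 0.1035, 0.0118]  mean=1.9064  Neff=9.0445  idx=[0, 1, 2, 3, 4, 5, 5, 6, 7, 8]

resampled_idx = [0, 1, 2, 3, 4, 5, 5, 6, 7, 8]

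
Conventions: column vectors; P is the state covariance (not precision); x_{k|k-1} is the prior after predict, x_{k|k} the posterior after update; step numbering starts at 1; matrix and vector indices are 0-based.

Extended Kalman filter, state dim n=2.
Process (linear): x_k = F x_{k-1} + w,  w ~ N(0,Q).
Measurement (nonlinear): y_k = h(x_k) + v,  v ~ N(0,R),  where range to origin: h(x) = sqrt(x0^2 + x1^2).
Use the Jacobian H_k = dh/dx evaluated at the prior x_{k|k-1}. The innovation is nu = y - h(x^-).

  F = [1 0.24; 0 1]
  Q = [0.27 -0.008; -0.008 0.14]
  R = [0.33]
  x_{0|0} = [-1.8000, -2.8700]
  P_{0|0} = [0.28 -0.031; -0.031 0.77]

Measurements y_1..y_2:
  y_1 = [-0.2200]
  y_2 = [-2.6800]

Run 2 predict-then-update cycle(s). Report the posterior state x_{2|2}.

x_post = [1.3166, 0.1389]

step 1: x^-=[-2.4888, -2.8700]  P^-=[0.5795 0.1458; 0.1458 0.9100]  H_jac=[-0.6552 -0.7555]  S=[1.2425]  K=[-0.3942; -0.6302]  nu=[-4.0188]  x^+=[-0.9045, -0.3373]  P^+=[0.3864 -0.1629; -0.1629 0.4165]
step 2: x^-=[-0.9855, -0.3373]  P^-=[0.6022 -0.0709; -0.0709 0.5565]  H_jac=[-0.9461 -0.3238]  S=[0.8840]  K=[-0.6186; -0.1280]  nu=[-3.7216]  x^+=[1.3166, 0.1389]  P^+=[0.2640 -0.1409; -0.1409 0.5421]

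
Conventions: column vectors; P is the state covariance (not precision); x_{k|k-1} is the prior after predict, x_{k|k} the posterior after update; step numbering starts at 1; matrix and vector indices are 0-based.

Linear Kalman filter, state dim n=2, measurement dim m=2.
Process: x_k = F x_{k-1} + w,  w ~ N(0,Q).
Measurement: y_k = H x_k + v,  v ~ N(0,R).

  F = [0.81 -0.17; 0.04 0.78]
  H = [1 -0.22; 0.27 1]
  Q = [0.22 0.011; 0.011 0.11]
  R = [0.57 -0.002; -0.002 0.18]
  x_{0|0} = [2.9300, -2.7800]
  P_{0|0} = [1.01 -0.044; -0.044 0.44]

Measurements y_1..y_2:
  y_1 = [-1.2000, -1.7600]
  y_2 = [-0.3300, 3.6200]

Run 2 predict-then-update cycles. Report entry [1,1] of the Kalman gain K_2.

K[1,1] = 0.4767

step 1: x^-=[2.8459, -2.0512]  P^-=[0.9075 -0.0421; -0.0421 0.3766]  S=[1.5143 0.1206; 0.1206 0.6000]  K=[0.5879 0.2201; -0.1331 0.6354]  nu=[-4.4972, -0.4772]  x^+=[0.0970, -1.7558]  P^+=[0.3239 -0.0490; -0.0490 0.1279]
step 2: x^-=[0.3771, -1.3656]  P^-=[0.4497 -0.0261; -0.0261 0.1853]  S=[1.0401 0.0541; 0.0541 0.3840]  K=[0.4281 0.1879; -0.0891 0.4767]  nu=[-1.0075, 4.8838]  x^+=[0.8636, 1.0523]  P^+=[0.2368 -0.0310; -0.0310 0.0943]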